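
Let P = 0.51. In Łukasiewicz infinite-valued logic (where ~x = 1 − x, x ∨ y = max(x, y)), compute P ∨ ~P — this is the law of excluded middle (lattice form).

~P = 1 − 0.51 = 0.49
P ∨ ~P = max(0.51, 0.49) = 0.51
(The value 0.51 < 1 shows this instance is not satisfied; not a Ł∞-tautology — its value is max(a, 1−a).)

0.51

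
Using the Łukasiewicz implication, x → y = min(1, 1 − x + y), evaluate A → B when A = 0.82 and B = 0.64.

A → B = min(1, 1 − 0.82 + 0.64) = min(1, 0.82) = 0.82
For comparison, the Gödel implication (1 if x ≤ y else y) would give 0.64.

0.82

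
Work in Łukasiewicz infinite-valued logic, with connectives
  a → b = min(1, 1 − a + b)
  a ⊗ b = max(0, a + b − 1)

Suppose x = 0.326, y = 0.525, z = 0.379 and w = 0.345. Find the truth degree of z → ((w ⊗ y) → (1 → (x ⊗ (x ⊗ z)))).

1.000

w ⊗ y = max(0, 0.345 + 0.525 − 1) = max(0, -0.130) = 0.000
x ⊗ z = max(0, 0.326 + 0.379 − 1) = max(0, -0.295) = 0.000
x ⊗ (x ⊗ z) = max(0, 0.326 + 0.000 − 1) = max(0, -0.674) = 0.000
1 → (x ⊗ (x ⊗ z)) = min(1, 1 − 1.000 + 0.000) = min(1, 0.000) = 0.000
(w ⊗ y) → (1 → (x ⊗ (x ⊗ z))) = min(1, 1 − 0.000 + 0.000) = min(1, 1.000) = 1.000
z → ((w ⊗ y) → (1 → (x ⊗ (x ⊗ z)))) = min(1, 1 − 0.379 + 1.000) = min(1, 1.621) = 1.000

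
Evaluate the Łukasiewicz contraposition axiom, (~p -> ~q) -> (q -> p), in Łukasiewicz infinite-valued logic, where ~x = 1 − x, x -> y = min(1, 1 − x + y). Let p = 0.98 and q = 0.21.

~p = 1 − 0.98 = 0.02
~q = 1 − 0.21 = 0.79
~p -> ~q = min(1, 1 − 0.02 + 0.79) = min(1, 1.77) = 1.00
q -> p = min(1, 1 − 0.21 + 0.98) = min(1, 1.77) = 1.00
(~p -> ~q) -> (q -> p) = min(1, 1 − 1.00 + 1.00) = min(1, 1.00) = 1.00
(As expected: an axiom of Ł∞, always 1.)

1.00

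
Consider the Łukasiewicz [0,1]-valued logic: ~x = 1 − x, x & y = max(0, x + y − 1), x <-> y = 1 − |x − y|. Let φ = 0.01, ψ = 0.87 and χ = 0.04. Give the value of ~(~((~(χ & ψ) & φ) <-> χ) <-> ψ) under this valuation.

0.84

χ & ψ = max(0, 0.04 + 0.87 − 1) = max(0, -0.09) = 0.00
~(χ & ψ) = 1 − 0.00 = 1.00
~(χ & ψ) & φ = max(0, 1.00 + 0.01 − 1) = max(0, 0.01) = 0.01
(~(χ & ψ) & φ) <-> χ = 1 − |0.01 − 0.04| = 1 − 0.03 = 0.97
~((~(χ & ψ) & φ) <-> χ) = 1 − 0.97 = 0.03
~((~(χ & ψ) & φ) <-> χ) <-> ψ = 1 − |0.03 − 0.87| = 1 − 0.84 = 0.16
~(~((~(χ & ψ) & φ) <-> χ) <-> ψ) = 1 − 0.16 = 0.84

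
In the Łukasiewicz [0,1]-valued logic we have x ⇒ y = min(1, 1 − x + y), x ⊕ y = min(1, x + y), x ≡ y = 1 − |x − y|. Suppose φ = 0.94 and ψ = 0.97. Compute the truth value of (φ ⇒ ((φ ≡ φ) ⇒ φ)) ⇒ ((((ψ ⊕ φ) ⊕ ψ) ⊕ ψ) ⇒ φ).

φ ≡ φ = 1 − |0.94 − 0.94| = 1 − 0.00 = 1.00
(φ ≡ φ) ⇒ φ = min(1, 1 − 1.00 + 0.94) = min(1, 0.94) = 0.94
φ ⇒ ((φ ≡ φ) ⇒ φ) = min(1, 1 − 0.94 + 0.94) = min(1, 1.00) = 1.00
ψ ⊕ φ = min(1, 0.97 + 0.94) = min(1, 1.91) = 1.00
(ψ ⊕ φ) ⊕ ψ = min(1, 1.00 + 0.97) = min(1, 1.97) = 1.00
((ψ ⊕ φ) ⊕ ψ) ⊕ ψ = min(1, 1.00 + 0.97) = min(1, 1.97) = 1.00
(((ψ ⊕ φ) ⊕ ψ) ⊕ ψ) ⇒ φ = min(1, 1 − 1.00 + 0.94) = min(1, 0.94) = 0.94
(φ ⇒ ((φ ≡ φ) ⇒ φ)) ⇒ ((((ψ ⊕ φ) ⊕ ψ) ⊕ ψ) ⇒ φ) = min(1, 1 − 1.00 + 0.94) = min(1, 0.94) = 0.94

0.94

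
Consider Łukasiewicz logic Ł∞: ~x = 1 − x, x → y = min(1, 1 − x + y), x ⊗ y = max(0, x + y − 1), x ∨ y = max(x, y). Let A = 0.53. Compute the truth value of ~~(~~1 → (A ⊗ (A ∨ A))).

~1 = 1 − 1.00 = 0.00
~~1 = 1 − 0.00 = 1.00
A ∨ A = max(0.53, 0.53) = 0.53
A ⊗ (A ∨ A) = max(0, 0.53 + 0.53 − 1) = max(0, 0.06) = 0.06
~~1 → (A ⊗ (A ∨ A)) = min(1, 1 − 1.00 + 0.06) = min(1, 0.06) = 0.06
~(~~1 → (A ⊗ (A ∨ A))) = 1 − 0.06 = 0.94
~~(~~1 → (A ⊗ (A ∨ A))) = 1 − 0.94 = 0.06

0.06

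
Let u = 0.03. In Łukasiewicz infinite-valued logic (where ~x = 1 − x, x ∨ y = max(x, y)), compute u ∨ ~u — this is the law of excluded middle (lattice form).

0.97

~u = 1 − 0.03 = 0.97
u ∨ ~u = max(0.03, 0.97) = 0.97
(The value 0.97 < 1 shows this instance is not satisfied; not a Ł∞-tautology — its value is max(a, 1−a).)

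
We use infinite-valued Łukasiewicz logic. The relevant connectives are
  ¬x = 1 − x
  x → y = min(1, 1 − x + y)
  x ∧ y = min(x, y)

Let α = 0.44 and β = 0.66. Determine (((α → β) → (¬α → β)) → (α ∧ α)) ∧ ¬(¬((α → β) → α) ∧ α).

α → β = min(1, 1 − 0.44 + 0.66) = min(1, 1.22) = 1.00
¬α = 1 − 0.44 = 0.56
¬α → β = min(1, 1 − 0.56 + 0.66) = min(1, 1.10) = 1.00
(α → β) → (¬α → β) = min(1, 1 − 1.00 + 1.00) = min(1, 1.00) = 1.00
α ∧ α = min(0.44, 0.44) = 0.44
((α → β) → (¬α → β)) → (α ∧ α) = min(1, 1 − 1.00 + 0.44) = min(1, 0.44) = 0.44
(α → β) → α = min(1, 1 − 1.00 + 0.44) = min(1, 0.44) = 0.44
¬((α → β) → α) = 1 − 0.44 = 0.56
¬((α → β) → α) ∧ α = min(0.56, 0.44) = 0.44
¬(¬((α → β) → α) ∧ α) = 1 − 0.44 = 0.56
(((α → β) → (¬α → β)) → (α ∧ α)) ∧ ¬(¬((α → β) → α) ∧ α) = min(0.44, 0.56) = 0.44

0.44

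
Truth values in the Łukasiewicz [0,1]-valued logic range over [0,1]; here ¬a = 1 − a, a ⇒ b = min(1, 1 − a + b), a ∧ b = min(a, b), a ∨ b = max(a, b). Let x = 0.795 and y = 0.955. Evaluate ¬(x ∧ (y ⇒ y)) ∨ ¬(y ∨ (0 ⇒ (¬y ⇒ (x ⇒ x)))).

0.205

y ⇒ y = min(1, 1 − 0.955 + 0.955) = min(1, 1.000) = 1.000
x ∧ (y ⇒ y) = min(0.795, 1.000) = 0.795
¬(x ∧ (y ⇒ y)) = 1 − 0.795 = 0.205
¬y = 1 − 0.955 = 0.045
x ⇒ x = min(1, 1 − 0.795 + 0.795) = min(1, 1.000) = 1.000
¬y ⇒ (x ⇒ x) = min(1, 1 − 0.045 + 1.000) = min(1, 1.955) = 1.000
0 ⇒ (¬y ⇒ (x ⇒ x)) = min(1, 1 − 0.000 + 1.000) = min(1, 2.000) = 1.000
y ∨ (0 ⇒ (¬y ⇒ (x ⇒ x))) = max(0.955, 1.000) = 1.000
¬(y ∨ (0 ⇒ (¬y ⇒ (x ⇒ x)))) = 1 − 1.000 = 0.000
¬(x ∧ (y ⇒ y)) ∨ ¬(y ∨ (0 ⇒ (¬y ⇒ (x ⇒ x)))) = max(0.205, 0.000) = 0.205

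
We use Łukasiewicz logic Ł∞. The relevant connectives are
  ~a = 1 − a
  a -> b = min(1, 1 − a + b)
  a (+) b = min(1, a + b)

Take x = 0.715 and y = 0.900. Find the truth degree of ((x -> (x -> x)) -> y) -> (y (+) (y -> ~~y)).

x -> x = min(1, 1 − 0.715 + 0.715) = min(1, 1.000) = 1.000
x -> (x -> x) = min(1, 1 − 0.715 + 1.000) = min(1, 1.285) = 1.000
(x -> (x -> x)) -> y = min(1, 1 − 1.000 + 0.900) = min(1, 0.900) = 0.900
~y = 1 − 0.900 = 0.100
~~y = 1 − 0.100 = 0.900
y -> ~~y = min(1, 1 − 0.900 + 0.900) = min(1, 1.000) = 1.000
y (+) (y -> ~~y) = min(1, 0.900 + 1.000) = min(1, 1.900) = 1.000
((x -> (x -> x)) -> y) -> (y (+) (y -> ~~y)) = min(1, 1 − 0.900 + 1.000) = min(1, 1.100) = 1.000

1.000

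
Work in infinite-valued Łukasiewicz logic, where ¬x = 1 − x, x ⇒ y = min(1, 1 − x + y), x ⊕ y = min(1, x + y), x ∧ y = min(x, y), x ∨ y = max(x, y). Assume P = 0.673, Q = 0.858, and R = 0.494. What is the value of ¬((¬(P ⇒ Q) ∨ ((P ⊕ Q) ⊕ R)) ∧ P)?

P ⇒ Q = min(1, 1 − 0.673 + 0.858) = min(1, 1.185) = 1.000
¬(P ⇒ Q) = 1 − 1.000 = 0.000
P ⊕ Q = min(1, 0.673 + 0.858) = min(1, 1.531) = 1.000
(P ⊕ Q) ⊕ R = min(1, 1.000 + 0.494) = min(1, 1.494) = 1.000
¬(P ⇒ Q) ∨ ((P ⊕ Q) ⊕ R) = max(0.000, 1.000) = 1.000
(¬(P ⇒ Q) ∨ ((P ⊕ Q) ⊕ R)) ∧ P = min(1.000, 0.673) = 0.673
¬((¬(P ⇒ Q) ∨ ((P ⊕ Q) ⊕ R)) ∧ P) = 1 − 0.673 = 0.327

0.327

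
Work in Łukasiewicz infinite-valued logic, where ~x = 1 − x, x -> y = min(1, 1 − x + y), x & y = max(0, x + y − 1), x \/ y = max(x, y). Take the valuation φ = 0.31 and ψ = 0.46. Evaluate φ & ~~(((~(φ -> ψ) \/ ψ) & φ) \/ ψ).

0.00

φ -> ψ = min(1, 1 − 0.31 + 0.46) = min(1, 1.15) = 1.00
~(φ -> ψ) = 1 − 1.00 = 0.00
~(φ -> ψ) \/ ψ = max(0.00, 0.46) = 0.46
(~(φ -> ψ) \/ ψ) & φ = max(0, 0.46 + 0.31 − 1) = max(0, -0.23) = 0.00
((~(φ -> ψ) \/ ψ) & φ) \/ ψ = max(0.00, 0.46) = 0.46
~(((~(φ -> ψ) \/ ψ) & φ) \/ ψ) = 1 − 0.46 = 0.54
~~(((~(φ -> ψ) \/ ψ) & φ) \/ ψ) = 1 − 0.54 = 0.46
φ & ~~(((~(φ -> ψ) \/ ψ) & φ) \/ ψ) = max(0, 0.31 + 0.46 − 1) = max(0, -0.23) = 0.00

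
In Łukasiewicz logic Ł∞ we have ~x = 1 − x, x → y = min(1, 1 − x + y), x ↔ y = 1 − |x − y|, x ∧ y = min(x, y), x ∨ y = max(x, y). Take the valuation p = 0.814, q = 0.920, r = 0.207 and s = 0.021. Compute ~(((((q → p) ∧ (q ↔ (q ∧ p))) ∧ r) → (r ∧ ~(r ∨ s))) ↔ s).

q → p = min(1, 1 − 0.920 + 0.814) = min(1, 0.894) = 0.894
q ∧ p = min(0.920, 0.814) = 0.814
q ↔ (q ∧ p) = 1 − |0.920 − 0.814| = 1 − 0.106 = 0.894
(q → p) ∧ (q ↔ (q ∧ p)) = min(0.894, 0.894) = 0.894
((q → p) ∧ (q ↔ (q ∧ p))) ∧ r = min(0.894, 0.207) = 0.207
r ∨ s = max(0.207, 0.021) = 0.207
~(r ∨ s) = 1 − 0.207 = 0.793
r ∧ ~(r ∨ s) = min(0.207, 0.793) = 0.207
(((q → p) ∧ (q ↔ (q ∧ p))) ∧ r) → (r ∧ ~(r ∨ s)) = min(1, 1 − 0.207 + 0.207) = min(1, 1.000) = 1.000
((((q → p) ∧ (q ↔ (q ∧ p))) ∧ r) → (r ∧ ~(r ∨ s))) ↔ s = 1 − |1.000 − 0.021| = 1 − 0.979 = 0.021
~(((((q → p) ∧ (q ↔ (q ∧ p))) ∧ r) → (r ∧ ~(r ∨ s))) ↔ s) = 1 − 0.021 = 0.979

0.979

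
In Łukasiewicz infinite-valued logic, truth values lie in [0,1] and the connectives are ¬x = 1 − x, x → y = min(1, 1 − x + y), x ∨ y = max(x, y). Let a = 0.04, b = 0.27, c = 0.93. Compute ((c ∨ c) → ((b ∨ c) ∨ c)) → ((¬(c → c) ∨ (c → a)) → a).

0.93

c ∨ c = max(0.93, 0.93) = 0.93
b ∨ c = max(0.27, 0.93) = 0.93
(b ∨ c) ∨ c = max(0.93, 0.93) = 0.93
(c ∨ c) → ((b ∨ c) ∨ c) = min(1, 1 − 0.93 + 0.93) = min(1, 1.00) = 1.00
c → c = min(1, 1 − 0.93 + 0.93) = min(1, 1.00) = 1.00
¬(c → c) = 1 − 1.00 = 0.00
c → a = min(1, 1 − 0.93 + 0.04) = min(1, 0.11) = 0.11
¬(c → c) ∨ (c → a) = max(0.00, 0.11) = 0.11
(¬(c → c) ∨ (c → a)) → a = min(1, 1 − 0.11 + 0.04) = min(1, 0.93) = 0.93
((c ∨ c) → ((b ∨ c) ∨ c)) → ((¬(c → c) ∨ (c → a)) → a) = min(1, 1 − 1.00 + 0.93) = min(1, 0.93) = 0.93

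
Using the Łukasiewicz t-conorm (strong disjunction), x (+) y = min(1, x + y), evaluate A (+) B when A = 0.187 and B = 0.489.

0.676

A (+) B = min(1, 0.187 + 0.489) = min(1, 0.676) = 0.676
For comparison, the Gödel t-conorm max(x, y) would give 0.489.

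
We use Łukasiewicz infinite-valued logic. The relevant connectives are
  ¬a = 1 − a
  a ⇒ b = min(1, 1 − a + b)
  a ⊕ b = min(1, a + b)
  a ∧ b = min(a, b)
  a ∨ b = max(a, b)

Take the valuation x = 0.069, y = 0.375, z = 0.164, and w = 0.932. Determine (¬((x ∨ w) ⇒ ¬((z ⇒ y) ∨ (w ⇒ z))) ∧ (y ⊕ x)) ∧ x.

0.069

x ∨ w = max(0.069, 0.932) = 0.932
z ⇒ y = min(1, 1 − 0.164 + 0.375) = min(1, 1.211) = 1.000
w ⇒ z = min(1, 1 − 0.932 + 0.164) = min(1, 0.232) = 0.232
(z ⇒ y) ∨ (w ⇒ z) = max(1.000, 0.232) = 1.000
¬((z ⇒ y) ∨ (w ⇒ z)) = 1 − 1.000 = 0.000
(x ∨ w) ⇒ ¬((z ⇒ y) ∨ (w ⇒ z)) = min(1, 1 − 0.932 + 0.000) = min(1, 0.068) = 0.068
¬((x ∨ w) ⇒ ¬((z ⇒ y) ∨ (w ⇒ z))) = 1 − 0.068 = 0.932
y ⊕ x = min(1, 0.375 + 0.069) = min(1, 0.444) = 0.444
¬((x ∨ w) ⇒ ¬((z ⇒ y) ∨ (w ⇒ z))) ∧ (y ⊕ x) = min(0.932, 0.444) = 0.444
(¬((x ∨ w) ⇒ ¬((z ⇒ y) ∨ (w ⇒ z))) ∧ (y ⊕ x)) ∧ x = min(0.444, 0.069) = 0.069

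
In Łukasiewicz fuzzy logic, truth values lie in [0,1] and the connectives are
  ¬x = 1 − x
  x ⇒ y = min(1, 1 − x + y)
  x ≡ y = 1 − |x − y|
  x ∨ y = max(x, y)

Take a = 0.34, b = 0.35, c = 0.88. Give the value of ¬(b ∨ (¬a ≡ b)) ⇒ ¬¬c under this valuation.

1.00

¬a = 1 − 0.34 = 0.66
¬a ≡ b = 1 − |0.66 − 0.35| = 1 − 0.31 = 0.69
b ∨ (¬a ≡ b) = max(0.35, 0.69) = 0.69
¬(b ∨ (¬a ≡ b)) = 1 − 0.69 = 0.31
¬c = 1 − 0.88 = 0.12
¬¬c = 1 − 0.12 = 0.88
¬(b ∨ (¬a ≡ b)) ⇒ ¬¬c = min(1, 1 − 0.31 + 0.88) = min(1, 1.57) = 1.00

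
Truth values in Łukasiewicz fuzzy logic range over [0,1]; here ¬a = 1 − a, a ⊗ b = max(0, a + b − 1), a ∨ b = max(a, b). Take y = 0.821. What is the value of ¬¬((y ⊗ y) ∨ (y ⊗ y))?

0.642

y ⊗ y = max(0, 0.821 + 0.821 − 1) = max(0, 0.642) = 0.642
(y ⊗ y) ∨ (y ⊗ y) = max(0.642, 0.642) = 0.642
¬((y ⊗ y) ∨ (y ⊗ y)) = 1 − 0.642 = 0.358
¬¬((y ⊗ y) ∨ (y ⊗ y)) = 1 − 0.358 = 0.642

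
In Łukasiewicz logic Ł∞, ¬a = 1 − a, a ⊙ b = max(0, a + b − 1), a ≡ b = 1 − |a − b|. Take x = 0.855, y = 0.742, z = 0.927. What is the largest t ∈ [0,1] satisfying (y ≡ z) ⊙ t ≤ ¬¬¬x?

0.330

y ≡ z = 1 − |0.742 − 0.927| = 1 − 0.185 = 0.815
So the left factor is y ≡ z = 0.815.
¬x = 1 − 0.855 = 0.145
¬¬x = 1 − 0.145 = 0.855
¬¬¬x = 1 − 0.855 = 0.145
So the right-hand bound is ¬¬¬x = 0.145.
The residuum of the Łukasiewicz t-norm gives the supremum: min(1, 1 − 0.815 + 0.145).
1 − 0.815 + 0.145 = 0.330, so t = min(1, 0.330) = 0.330.
Check: 0.815 ⊙ 0.330 = max(0, 0.145) = 0.145 ≤ 0.145.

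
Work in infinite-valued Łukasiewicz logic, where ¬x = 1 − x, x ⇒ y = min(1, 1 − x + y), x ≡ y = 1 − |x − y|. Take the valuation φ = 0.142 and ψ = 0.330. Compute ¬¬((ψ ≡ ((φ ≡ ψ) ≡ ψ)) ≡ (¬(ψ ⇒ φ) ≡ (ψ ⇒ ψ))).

φ ≡ ψ = 1 − |0.142 − 0.330| = 1 − 0.188 = 0.812
(φ ≡ ψ) ≡ ψ = 1 − |0.812 − 0.330| = 1 − 0.482 = 0.518
ψ ≡ ((φ ≡ ψ) ≡ ψ) = 1 − |0.330 − 0.518| = 1 − 0.188 = 0.812
ψ ⇒ φ = min(1, 1 − 0.330 + 0.142) = min(1, 0.812) = 0.812
¬(ψ ⇒ φ) = 1 − 0.812 = 0.188
ψ ⇒ ψ = min(1, 1 − 0.330 + 0.330) = min(1, 1.000) = 1.000
¬(ψ ⇒ φ) ≡ (ψ ⇒ ψ) = 1 − |0.188 − 1.000| = 1 − 0.812 = 0.188
(ψ ≡ ((φ ≡ ψ) ≡ ψ)) ≡ (¬(ψ ⇒ φ) ≡ (ψ ⇒ ψ)) = 1 − |0.812 − 0.188| = 1 − 0.624 = 0.376
¬((ψ ≡ ((φ ≡ ψ) ≡ ψ)) ≡ (¬(ψ ⇒ φ) ≡ (ψ ⇒ ψ))) = 1 − 0.376 = 0.624
¬¬((ψ ≡ ((φ ≡ ψ) ≡ ψ)) ≡ (¬(ψ ⇒ φ) ≡ (ψ ⇒ ψ))) = 1 − 0.624 = 0.376

0.376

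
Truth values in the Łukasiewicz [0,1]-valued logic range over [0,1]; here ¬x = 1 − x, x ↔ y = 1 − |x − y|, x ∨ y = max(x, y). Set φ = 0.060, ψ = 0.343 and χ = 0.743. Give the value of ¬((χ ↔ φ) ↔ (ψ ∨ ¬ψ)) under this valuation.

0.340

χ ↔ φ = 1 − |0.743 − 0.060| = 1 − 0.683 = 0.317
¬ψ = 1 − 0.343 = 0.657
ψ ∨ ¬ψ = max(0.343, 0.657) = 0.657
(χ ↔ φ) ↔ (ψ ∨ ¬ψ) = 1 − |0.317 − 0.657| = 1 − 0.340 = 0.660
¬((χ ↔ φ) ↔ (ψ ∨ ¬ψ)) = 1 − 0.660 = 0.340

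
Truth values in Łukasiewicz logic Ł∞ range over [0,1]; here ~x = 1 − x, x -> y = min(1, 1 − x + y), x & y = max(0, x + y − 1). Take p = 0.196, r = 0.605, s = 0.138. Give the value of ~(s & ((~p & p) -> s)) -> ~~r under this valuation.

~p = 1 − 0.196 = 0.804
~p & p = max(0, 0.804 + 0.196 − 1) = max(0, 0.000) = 0.000
(~p & p) -> s = min(1, 1 − 0.000 + 0.138) = min(1, 1.138) = 1.000
s & ((~p & p) -> s) = max(0, 0.138 + 1.000 − 1) = max(0, 0.138) = 0.138
~(s & ((~p & p) -> s)) = 1 − 0.138 = 0.862
~r = 1 − 0.605 = 0.395
~~r = 1 − 0.395 = 0.605
~(s & ((~p & p) -> s)) -> ~~r = min(1, 1 − 0.862 + 0.605) = min(1, 0.743) = 0.743

0.743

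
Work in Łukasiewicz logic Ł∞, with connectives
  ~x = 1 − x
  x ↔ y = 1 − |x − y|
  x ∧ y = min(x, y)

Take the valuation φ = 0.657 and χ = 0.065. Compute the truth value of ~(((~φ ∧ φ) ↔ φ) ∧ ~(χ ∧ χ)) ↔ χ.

~φ = 1 − 0.657 = 0.343
~φ ∧ φ = min(0.343, 0.657) = 0.343
(~φ ∧ φ) ↔ φ = 1 − |0.343 − 0.657| = 1 − 0.314 = 0.686
χ ∧ χ = min(0.065, 0.065) = 0.065
~(χ ∧ χ) = 1 − 0.065 = 0.935
((~φ ∧ φ) ↔ φ) ∧ ~(χ ∧ χ) = min(0.686, 0.935) = 0.686
~(((~φ ∧ φ) ↔ φ) ∧ ~(χ ∧ χ)) = 1 − 0.686 = 0.314
~(((~φ ∧ φ) ↔ φ) ∧ ~(χ ∧ χ)) ↔ χ = 1 − |0.314 − 0.065| = 1 − 0.249 = 0.751

0.751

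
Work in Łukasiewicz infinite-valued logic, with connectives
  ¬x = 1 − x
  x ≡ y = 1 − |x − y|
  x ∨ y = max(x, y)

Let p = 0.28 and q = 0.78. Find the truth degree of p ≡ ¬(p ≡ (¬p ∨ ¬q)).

¬p = 1 − 0.28 = 0.72
¬q = 1 − 0.78 = 0.22
¬p ∨ ¬q = max(0.72, 0.22) = 0.72
p ≡ (¬p ∨ ¬q) = 1 − |0.28 − 0.72| = 1 − 0.44 = 0.56
¬(p ≡ (¬p ∨ ¬q)) = 1 − 0.56 = 0.44
p ≡ ¬(p ≡ (¬p ∨ ¬q)) = 1 − |0.28 − 0.44| = 1 − 0.16 = 0.84

0.84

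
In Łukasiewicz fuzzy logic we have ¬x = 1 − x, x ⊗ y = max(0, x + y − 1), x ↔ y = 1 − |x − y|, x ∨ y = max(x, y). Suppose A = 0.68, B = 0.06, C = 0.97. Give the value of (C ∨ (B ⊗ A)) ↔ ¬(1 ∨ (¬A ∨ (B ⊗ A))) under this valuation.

B ⊗ A = max(0, 0.06 + 0.68 − 1) = max(0, -0.26) = 0.00
C ∨ (B ⊗ A) = max(0.97, 0.00) = 0.97
¬A = 1 − 0.68 = 0.32
¬A ∨ (B ⊗ A) = max(0.32, 0.00) = 0.32
1 ∨ (¬A ∨ (B ⊗ A)) = max(1.00, 0.32) = 1.00
¬(1 ∨ (¬A ∨ (B ⊗ A))) = 1 − 1.00 = 0.00
(C ∨ (B ⊗ A)) ↔ ¬(1 ∨ (¬A ∨ (B ⊗ A))) = 1 − |0.97 − 0.00| = 1 − 0.97 = 0.03

0.03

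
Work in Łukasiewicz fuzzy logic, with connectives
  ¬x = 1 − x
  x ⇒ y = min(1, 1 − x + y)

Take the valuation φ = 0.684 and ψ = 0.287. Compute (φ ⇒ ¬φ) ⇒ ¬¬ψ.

¬φ = 1 − 0.684 = 0.316
φ ⇒ ¬φ = min(1, 1 − 0.684 + 0.316) = min(1, 0.632) = 0.632
¬ψ = 1 − 0.287 = 0.713
¬¬ψ = 1 − 0.713 = 0.287
(φ ⇒ ¬φ) ⇒ ¬¬ψ = min(1, 1 − 0.632 + 0.287) = min(1, 0.655) = 0.655

0.655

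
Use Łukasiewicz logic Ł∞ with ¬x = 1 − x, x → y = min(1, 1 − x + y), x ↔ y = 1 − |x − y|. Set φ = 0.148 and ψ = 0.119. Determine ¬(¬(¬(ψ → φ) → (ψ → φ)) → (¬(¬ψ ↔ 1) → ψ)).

0.000

ψ → φ = min(1, 1 − 0.119 + 0.148) = min(1, 1.029) = 1.000
¬(ψ → φ) = 1 − 1.000 = 0.000
¬(ψ → φ) → (ψ → φ) = min(1, 1 − 0.000 + 1.000) = min(1, 2.000) = 1.000
¬(¬(ψ → φ) → (ψ → φ)) = 1 − 1.000 = 0.000
¬ψ = 1 − 0.119 = 0.881
¬ψ ↔ 1 = 1 − |0.881 − 1.000| = 1 − 0.119 = 0.881
¬(¬ψ ↔ 1) = 1 − 0.881 = 0.119
¬(¬ψ ↔ 1) → ψ = min(1, 1 − 0.119 + 0.119) = min(1, 1.000) = 1.000
¬(¬(ψ → φ) → (ψ → φ)) → (¬(¬ψ ↔ 1) → ψ) = min(1, 1 − 0.000 + 1.000) = min(1, 2.000) = 1.000
¬(¬(¬(ψ → φ) → (ψ → φ)) → (¬(¬ψ ↔ 1) → ψ)) = 1 − 1.000 = 0.000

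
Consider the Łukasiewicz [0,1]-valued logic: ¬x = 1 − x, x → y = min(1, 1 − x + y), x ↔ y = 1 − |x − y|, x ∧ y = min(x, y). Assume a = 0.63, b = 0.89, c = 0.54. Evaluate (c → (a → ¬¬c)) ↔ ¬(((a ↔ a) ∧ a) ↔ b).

0.26

¬c = 1 − 0.54 = 0.46
¬¬c = 1 − 0.46 = 0.54
a → ¬¬c = min(1, 1 − 0.63 + 0.54) = min(1, 0.91) = 0.91
c → (a → ¬¬c) = min(1, 1 − 0.54 + 0.91) = min(1, 1.37) = 1.00
a ↔ a = 1 − |0.63 − 0.63| = 1 − 0.00 = 1.00
(a ↔ a) ∧ a = min(1.00, 0.63) = 0.63
((a ↔ a) ∧ a) ↔ b = 1 − |0.63 − 0.89| = 1 − 0.26 = 0.74
¬(((a ↔ a) ∧ a) ↔ b) = 1 − 0.74 = 0.26
(c → (a → ¬¬c)) ↔ ¬(((a ↔ a) ∧ a) ↔ b) = 1 − |1.00 − 0.26| = 1 − 0.74 = 0.26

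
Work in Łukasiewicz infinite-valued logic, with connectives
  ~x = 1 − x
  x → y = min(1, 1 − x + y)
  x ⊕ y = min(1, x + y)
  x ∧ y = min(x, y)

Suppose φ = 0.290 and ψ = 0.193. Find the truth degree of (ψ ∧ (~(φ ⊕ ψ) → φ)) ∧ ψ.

φ ⊕ ψ = min(1, 0.290 + 0.193) = min(1, 0.483) = 0.483
~(φ ⊕ ψ) = 1 − 0.483 = 0.517
~(φ ⊕ ψ) → φ = min(1, 1 − 0.517 + 0.290) = min(1, 0.773) = 0.773
ψ ∧ (~(φ ⊕ ψ) → φ) = min(0.193, 0.773) = 0.193
(ψ ∧ (~(φ ⊕ ψ) → φ)) ∧ ψ = min(0.193, 0.193) = 0.193

0.193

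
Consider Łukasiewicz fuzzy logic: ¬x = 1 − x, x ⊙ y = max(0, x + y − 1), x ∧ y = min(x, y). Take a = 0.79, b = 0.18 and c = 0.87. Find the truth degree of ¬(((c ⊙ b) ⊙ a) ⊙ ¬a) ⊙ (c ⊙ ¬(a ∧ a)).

c ⊙ b = max(0, 0.87 + 0.18 − 1) = max(0, 0.05) = 0.05
(c ⊙ b) ⊙ a = max(0, 0.05 + 0.79 − 1) = max(0, -0.16) = 0.00
¬a = 1 − 0.79 = 0.21
((c ⊙ b) ⊙ a) ⊙ ¬a = max(0, 0.00 + 0.21 − 1) = max(0, -0.79) = 0.00
¬(((c ⊙ b) ⊙ a) ⊙ ¬a) = 1 − 0.00 = 1.00
a ∧ a = min(0.79, 0.79) = 0.79
¬(a ∧ a) = 1 − 0.79 = 0.21
c ⊙ ¬(a ∧ a) = max(0, 0.87 + 0.21 − 1) = max(0, 0.08) = 0.08
¬(((c ⊙ b) ⊙ a) ⊙ ¬a) ⊙ (c ⊙ ¬(a ∧ a)) = max(0, 1.00 + 0.08 − 1) = max(0, 0.08) = 0.08

0.08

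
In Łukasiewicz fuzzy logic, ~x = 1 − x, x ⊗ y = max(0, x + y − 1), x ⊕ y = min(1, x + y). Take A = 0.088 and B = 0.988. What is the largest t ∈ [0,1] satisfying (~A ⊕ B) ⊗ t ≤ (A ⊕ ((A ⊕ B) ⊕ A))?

~A = 1 − 0.088 = 0.912
~A ⊕ B = min(1, 0.912 + 0.988) = min(1, 1.900) = 1.000
So the left factor is ~A ⊕ B = 1.000.
A ⊕ B = min(1, 0.088 + 0.988) = min(1, 1.076) = 1.000
(A ⊕ B) ⊕ A = min(1, 1.000 + 0.088) = min(1, 1.088) = 1.000
A ⊕ ((A ⊕ B) ⊕ A) = min(1, 0.088 + 1.000) = min(1, 1.088) = 1.000
So the right-hand bound is A ⊕ ((A ⊕ B) ⊕ A) = 1.000.
The residuum of the Łukasiewicz t-norm gives the supremum: min(1, 1 − 1.000 + 1.000).
1 − 1.000 + 1.000 = 1.000, so t = min(1, 1.000) = 1.000.
Check: 1.000 ⊗ 1.000 = max(0, 1.000) = 1.000 ≤ 1.000.

1.000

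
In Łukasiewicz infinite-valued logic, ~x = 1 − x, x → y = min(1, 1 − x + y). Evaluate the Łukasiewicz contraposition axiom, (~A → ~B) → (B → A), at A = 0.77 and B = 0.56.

~A = 1 − 0.77 = 0.23
~B = 1 − 0.56 = 0.44
~A → ~B = min(1, 1 − 0.23 + 0.44) = min(1, 1.21) = 1.00
B → A = min(1, 1 − 0.56 + 0.77) = min(1, 1.21) = 1.00
(~A → ~B) → (B → A) = min(1, 1 − 1.00 + 1.00) = min(1, 1.00) = 1.00
(As expected: an axiom of Ł∞, always 1.)

1.00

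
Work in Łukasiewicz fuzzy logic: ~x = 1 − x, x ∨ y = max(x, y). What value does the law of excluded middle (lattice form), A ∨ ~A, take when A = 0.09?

0.91

~A = 1 − 0.09 = 0.91
A ∨ ~A = max(0.09, 0.91) = 0.91
(The value 0.91 < 1 shows this instance is not satisfied; not a Ł∞-tautology — its value is max(a, 1−a).)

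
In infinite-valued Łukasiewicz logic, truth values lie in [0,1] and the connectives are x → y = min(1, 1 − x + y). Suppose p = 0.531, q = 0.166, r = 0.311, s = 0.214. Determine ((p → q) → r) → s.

0.538

p → q = min(1, 1 − 0.531 + 0.166) = min(1, 0.635) = 0.635
(p → q) → r = min(1, 1 − 0.635 + 0.311) = min(1, 0.676) = 0.676
((p → q) → r) → s = min(1, 1 − 0.676 + 0.214) = min(1, 0.538) = 0.538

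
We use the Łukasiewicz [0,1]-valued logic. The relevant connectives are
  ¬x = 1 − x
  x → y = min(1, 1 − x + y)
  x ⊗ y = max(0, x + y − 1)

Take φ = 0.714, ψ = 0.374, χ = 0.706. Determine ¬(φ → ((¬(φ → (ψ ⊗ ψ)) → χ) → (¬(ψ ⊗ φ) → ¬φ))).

ψ ⊗ ψ = max(0, 0.374 + 0.374 − 1) = max(0, -0.252) = 0.000
φ → (ψ ⊗ ψ) = min(1, 1 − 0.714 + 0.000) = min(1, 0.286) = 0.286
¬(φ → (ψ ⊗ ψ)) = 1 − 0.286 = 0.714
¬(φ → (ψ ⊗ ψ)) → χ = min(1, 1 − 0.714 + 0.706) = min(1, 0.992) = 0.992
ψ ⊗ φ = max(0, 0.374 + 0.714 − 1) = max(0, 0.088) = 0.088
¬(ψ ⊗ φ) = 1 − 0.088 = 0.912
¬φ = 1 − 0.714 = 0.286
¬(ψ ⊗ φ) → ¬φ = min(1, 1 − 0.912 + 0.286) = min(1, 0.374) = 0.374
(¬(φ → (ψ ⊗ ψ)) → χ) → (¬(ψ ⊗ φ) → ¬φ) = min(1, 1 − 0.992 + 0.374) = min(1, 0.382) = 0.382
φ → ((¬(φ → (ψ ⊗ ψ)) → χ) → (¬(ψ ⊗ φ) → ¬φ)) = min(1, 1 − 0.714 + 0.382) = min(1, 0.668) = 0.668
¬(φ → ((¬(φ → (ψ ⊗ ψ)) → χ) → (¬(ψ ⊗ φ) → ¬φ))) = 1 − 0.668 = 0.332

0.332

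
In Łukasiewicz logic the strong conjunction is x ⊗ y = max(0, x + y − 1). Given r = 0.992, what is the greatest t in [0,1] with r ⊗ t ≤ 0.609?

0.617

The residuum of the Łukasiewicz t-norm gives the supremum: min(1, 1 − 0.992 + 0.609).
1 − 0.992 + 0.609 = 0.617, so t = min(1, 0.617) = 0.617.
Check: 0.992 ⊗ 0.617 = max(0, 0.609) = 0.609 ≤ 0.609.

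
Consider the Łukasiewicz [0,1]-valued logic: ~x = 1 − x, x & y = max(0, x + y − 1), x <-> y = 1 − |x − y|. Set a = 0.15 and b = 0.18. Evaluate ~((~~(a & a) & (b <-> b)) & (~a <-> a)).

1.00

a & a = max(0, 0.15 + 0.15 − 1) = max(0, -0.70) = 0.00
~(a & a) = 1 − 0.00 = 1.00
~~(a & a) = 1 − 1.00 = 0.00
b <-> b = 1 − |0.18 − 0.18| = 1 − 0.00 = 1.00
~~(a & a) & (b <-> b) = max(0, 0.00 + 1.00 − 1) = max(0, 0.00) = 0.00
~a = 1 − 0.15 = 0.85
~a <-> a = 1 − |0.85 − 0.15| = 1 − 0.70 = 0.30
(~~(a & a) & (b <-> b)) & (~a <-> a) = max(0, 0.00 + 0.30 − 1) = max(0, -0.70) = 0.00
~((~~(a & a) & (b <-> b)) & (~a <-> a)) = 1 − 0.00 = 1.00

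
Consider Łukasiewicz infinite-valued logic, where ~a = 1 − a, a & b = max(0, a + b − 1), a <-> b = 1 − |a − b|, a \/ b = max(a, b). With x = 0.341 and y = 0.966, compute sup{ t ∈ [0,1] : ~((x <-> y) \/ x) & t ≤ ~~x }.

x <-> y = 1 − |0.341 − 0.966| = 1 − 0.625 = 0.375
(x <-> y) \/ x = max(0.375, 0.341) = 0.375
~((x <-> y) \/ x) = 1 − 0.375 = 0.625
So the left factor is ~((x <-> y) \/ x) = 0.625.
~x = 1 − 0.341 = 0.659
~~x = 1 − 0.659 = 0.341
So the right-hand bound is ~~x = 0.341.
The residuum of the Łukasiewicz t-norm gives the supremum: min(1, 1 − 0.625 + 0.341).
1 − 0.625 + 0.341 = 0.716, so t = min(1, 0.716) = 0.716.
Check: 0.625 & 0.716 = max(0, 0.341) = 0.341 ≤ 0.341.

0.716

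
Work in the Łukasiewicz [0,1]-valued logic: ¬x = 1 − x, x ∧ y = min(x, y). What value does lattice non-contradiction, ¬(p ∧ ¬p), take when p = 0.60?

¬p = 1 − 0.60 = 0.40
p ∧ ¬p = min(0.60, 0.40) = 0.40
¬(p ∧ ¬p) = 1 − 0.40 = 0.60
(The value 0.60 < 1 shows this instance is not satisfied; not a Ł∞-tautology — its value is 1 − min(a, 1−a).)

0.60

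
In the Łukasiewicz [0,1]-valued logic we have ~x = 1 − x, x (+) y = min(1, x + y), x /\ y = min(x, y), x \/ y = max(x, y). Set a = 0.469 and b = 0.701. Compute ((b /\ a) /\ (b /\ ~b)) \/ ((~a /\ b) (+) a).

b /\ a = min(0.701, 0.469) = 0.469
~b = 1 − 0.701 = 0.299
b /\ ~b = min(0.701, 0.299) = 0.299
(b /\ a) /\ (b /\ ~b) = min(0.469, 0.299) = 0.299
~a = 1 − 0.469 = 0.531
~a /\ b = min(0.531, 0.701) = 0.531
(~a /\ b) (+) a = min(1, 0.531 + 0.469) = min(1, 1.000) = 1.000
((b /\ a) /\ (b /\ ~b)) \/ ((~a /\ b) (+) a) = max(0.299, 1.000) = 1.000

1.000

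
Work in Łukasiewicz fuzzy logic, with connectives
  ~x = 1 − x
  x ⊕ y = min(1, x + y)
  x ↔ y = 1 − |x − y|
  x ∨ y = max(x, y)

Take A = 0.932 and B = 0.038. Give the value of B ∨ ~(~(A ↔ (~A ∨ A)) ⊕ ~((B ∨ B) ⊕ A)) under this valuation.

~A = 1 − 0.932 = 0.068
~A ∨ A = max(0.068, 0.932) = 0.932
A ↔ (~A ∨ A) = 1 − |0.932 − 0.932| = 1 − 0.000 = 1.000
~(A ↔ (~A ∨ A)) = 1 − 1.000 = 0.000
B ∨ B = max(0.038, 0.038) = 0.038
(B ∨ B) ⊕ A = min(1, 0.038 + 0.932) = min(1, 0.970) = 0.970
~((B ∨ B) ⊕ A) = 1 − 0.970 = 0.030
~(A ↔ (~A ∨ A)) ⊕ ~((B ∨ B) ⊕ A) = min(1, 0.000 + 0.030) = min(1, 0.030) = 0.030
~(~(A ↔ (~A ∨ A)) ⊕ ~((B ∨ B) ⊕ A)) = 1 − 0.030 = 0.970
B ∨ ~(~(A ↔ (~A ∨ A)) ⊕ ~((B ∨ B) ⊕ A)) = max(0.038, 0.970) = 0.970

0.970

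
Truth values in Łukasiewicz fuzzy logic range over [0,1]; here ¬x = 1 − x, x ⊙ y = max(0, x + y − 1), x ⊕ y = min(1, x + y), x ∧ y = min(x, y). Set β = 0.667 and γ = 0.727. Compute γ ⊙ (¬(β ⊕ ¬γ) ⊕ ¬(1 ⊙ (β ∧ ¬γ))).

¬γ = 1 − 0.727 = 0.273
β ⊕ ¬γ = min(1, 0.667 + 0.273) = min(1, 0.940) = 0.940
¬(β ⊕ ¬γ) = 1 − 0.940 = 0.060
β ∧ ¬γ = min(0.667, 0.273) = 0.273
1 ⊙ (β ∧ ¬γ) = max(0, 1.000 + 0.273 − 1) = max(0, 0.273) = 0.273
¬(1 ⊙ (β ∧ ¬γ)) = 1 − 0.273 = 0.727
¬(β ⊕ ¬γ) ⊕ ¬(1 ⊙ (β ∧ ¬γ)) = min(1, 0.060 + 0.727) = min(1, 0.787) = 0.787
γ ⊙ (¬(β ⊕ ¬γ) ⊕ ¬(1 ⊙ (β ∧ ¬γ))) = max(0, 0.727 + 0.787 − 1) = max(0, 0.514) = 0.514

0.514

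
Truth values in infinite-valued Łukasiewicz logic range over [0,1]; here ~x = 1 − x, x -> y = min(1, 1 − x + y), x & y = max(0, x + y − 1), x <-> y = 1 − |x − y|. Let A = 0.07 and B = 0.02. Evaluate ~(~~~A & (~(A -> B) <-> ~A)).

~A = 1 − 0.07 = 0.93
~~A = 1 − 0.93 = 0.07
~~~A = 1 − 0.07 = 0.93
A -> B = min(1, 1 − 0.07 + 0.02) = min(1, 0.95) = 0.95
~(A -> B) = 1 − 0.95 = 0.05
~(A -> B) <-> ~A = 1 − |0.05 − 0.93| = 1 − 0.88 = 0.12
~~~A & (~(A -> B) <-> ~A) = max(0, 0.93 + 0.12 − 1) = max(0, 0.05) = 0.05
~(~~~A & (~(A -> B) <-> ~A)) = 1 − 0.05 = 0.95

0.95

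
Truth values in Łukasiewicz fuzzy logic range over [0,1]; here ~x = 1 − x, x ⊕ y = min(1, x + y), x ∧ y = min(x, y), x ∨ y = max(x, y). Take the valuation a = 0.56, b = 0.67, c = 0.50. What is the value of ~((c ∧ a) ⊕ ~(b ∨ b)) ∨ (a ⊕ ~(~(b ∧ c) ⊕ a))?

c ∧ a = min(0.50, 0.56) = 0.50
b ∨ b = max(0.67, 0.67) = 0.67
~(b ∨ b) = 1 − 0.67 = 0.33
(c ∧ a) ⊕ ~(b ∨ b) = min(1, 0.50 + 0.33) = min(1, 0.83) = 0.83
~((c ∧ a) ⊕ ~(b ∨ b)) = 1 − 0.83 = 0.17
b ∧ c = min(0.67, 0.50) = 0.50
~(b ∧ c) = 1 − 0.50 = 0.50
~(b ∧ c) ⊕ a = min(1, 0.50 + 0.56) = min(1, 1.06) = 1.00
~(~(b ∧ c) ⊕ a) = 1 − 1.00 = 0.00
a ⊕ ~(~(b ∧ c) ⊕ a) = min(1, 0.56 + 0.00) = min(1, 0.56) = 0.56
~((c ∧ a) ⊕ ~(b ∨ b)) ∨ (a ⊕ ~(~(b ∧ c) ⊕ a)) = max(0.17, 0.56) = 0.56

0.56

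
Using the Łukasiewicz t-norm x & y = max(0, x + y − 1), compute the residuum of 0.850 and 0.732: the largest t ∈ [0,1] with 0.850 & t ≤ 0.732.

The residuum of the Łukasiewicz t-norm gives the supremum: min(1, 1 − 0.850 + 0.732).
1 − 0.850 + 0.732 = 0.882, so t = min(1, 0.882) = 0.882.
Check: 0.850 & 0.882 = max(0, 0.732) = 0.732 ≤ 0.732.

0.882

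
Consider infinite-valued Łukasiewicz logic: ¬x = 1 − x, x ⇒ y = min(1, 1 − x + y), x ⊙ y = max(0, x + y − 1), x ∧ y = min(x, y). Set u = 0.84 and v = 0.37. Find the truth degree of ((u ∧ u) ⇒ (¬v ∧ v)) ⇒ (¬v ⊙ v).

0.47

u ∧ u = min(0.84, 0.84) = 0.84
¬v = 1 − 0.37 = 0.63
¬v ∧ v = min(0.63, 0.37) = 0.37
(u ∧ u) ⇒ (¬v ∧ v) = min(1, 1 − 0.84 + 0.37) = min(1, 0.53) = 0.53
¬v ⊙ v = max(0, 0.63 + 0.37 − 1) = max(0, 0.00) = 0.00
((u ∧ u) ⇒ (¬v ∧ v)) ⇒ (¬v ⊙ v) = min(1, 1 − 0.53 + 0.00) = min(1, 0.47) = 0.47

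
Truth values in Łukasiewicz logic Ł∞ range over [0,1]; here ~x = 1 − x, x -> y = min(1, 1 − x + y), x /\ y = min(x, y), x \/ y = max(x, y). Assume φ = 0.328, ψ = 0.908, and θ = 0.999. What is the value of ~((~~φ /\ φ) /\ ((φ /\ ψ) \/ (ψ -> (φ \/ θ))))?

~φ = 1 − 0.328 = 0.672
~~φ = 1 − 0.672 = 0.328
~~φ /\ φ = min(0.328, 0.328) = 0.328
φ /\ ψ = min(0.328, 0.908) = 0.328
φ \/ θ = max(0.328, 0.999) = 0.999
ψ -> (φ \/ θ) = min(1, 1 − 0.908 + 0.999) = min(1, 1.091) = 1.000
(φ /\ ψ) \/ (ψ -> (φ \/ θ)) = max(0.328, 1.000) = 1.000
(~~φ /\ φ) /\ ((φ /\ ψ) \/ (ψ -> (φ \/ θ))) = min(0.328, 1.000) = 0.328
~((~~φ /\ φ) /\ ((φ /\ ψ) \/ (ψ -> (φ \/ θ)))) = 1 − 0.328 = 0.672

0.672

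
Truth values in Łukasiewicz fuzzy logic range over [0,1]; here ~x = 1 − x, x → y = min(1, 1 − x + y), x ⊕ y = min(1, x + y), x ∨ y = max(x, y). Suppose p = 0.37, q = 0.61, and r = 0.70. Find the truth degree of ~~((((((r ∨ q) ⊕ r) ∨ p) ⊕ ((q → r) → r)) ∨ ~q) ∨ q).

1.00

r ∨ q = max(0.70, 0.61) = 0.70
(r ∨ q) ⊕ r = min(1, 0.70 + 0.70) = min(1, 1.40) = 1.00
((r ∨ q) ⊕ r) ∨ p = max(1.00, 0.37) = 1.00
q → r = min(1, 1 − 0.61 + 0.70) = min(1, 1.09) = 1.00
(q → r) → r = min(1, 1 − 1.00 + 0.70) = min(1, 0.70) = 0.70
(((r ∨ q) ⊕ r) ∨ p) ⊕ ((q → r) → r) = min(1, 1.00 + 0.70) = min(1, 1.70) = 1.00
~q = 1 − 0.61 = 0.39
((((r ∨ q) ⊕ r) ∨ p) ⊕ ((q → r) → r)) ∨ ~q = max(1.00, 0.39) = 1.00
(((((r ∨ q) ⊕ r) ∨ p) ⊕ ((q → r) → r)) ∨ ~q) ∨ q = max(1.00, 0.61) = 1.00
~((((((r ∨ q) ⊕ r) ∨ p) ⊕ ((q → r) → r)) ∨ ~q) ∨ q) = 1 − 1.00 = 0.00
~~((((((r ∨ q) ⊕ r) ∨ p) ⊕ ((q → r) → r)) ∨ ~q) ∨ q) = 1 − 0.00 = 1.00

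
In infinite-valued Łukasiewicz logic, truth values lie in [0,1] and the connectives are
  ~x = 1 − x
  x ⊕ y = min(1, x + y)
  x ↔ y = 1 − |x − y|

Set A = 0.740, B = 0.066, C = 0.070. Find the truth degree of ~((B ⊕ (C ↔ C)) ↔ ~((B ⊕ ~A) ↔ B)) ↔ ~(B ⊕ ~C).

C ↔ C = 1 − |0.070 − 0.070| = 1 − 0.000 = 1.000
B ⊕ (C ↔ C) = min(1, 0.066 + 1.000) = min(1, 1.066) = 1.000
~A = 1 − 0.740 = 0.260
B ⊕ ~A = min(1, 0.066 + 0.260) = min(1, 0.326) = 0.326
(B ⊕ ~A) ↔ B = 1 − |0.326 − 0.066| = 1 − 0.260 = 0.740
~((B ⊕ ~A) ↔ B) = 1 − 0.740 = 0.260
(B ⊕ (C ↔ C)) ↔ ~((B ⊕ ~A) ↔ B) = 1 − |1.000 − 0.260| = 1 − 0.740 = 0.260
~((B ⊕ (C ↔ C)) ↔ ~((B ⊕ ~A) ↔ B)) = 1 − 0.260 = 0.740
~C = 1 − 0.070 = 0.930
B ⊕ ~C = min(1, 0.066 + 0.930) = min(1, 0.996) = 0.996
~(B ⊕ ~C) = 1 − 0.996 = 0.004
~((B ⊕ (C ↔ C)) ↔ ~((B ⊕ ~A) ↔ B)) ↔ ~(B ⊕ ~C) = 1 − |0.740 − 0.004| = 1 − 0.736 = 0.264

0.264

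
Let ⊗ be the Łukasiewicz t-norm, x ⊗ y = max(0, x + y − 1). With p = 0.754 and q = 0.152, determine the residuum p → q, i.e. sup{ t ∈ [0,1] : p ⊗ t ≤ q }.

0.398

The residuum of the Łukasiewicz t-norm gives the supremum: min(1, 1 − 0.754 + 0.152).
1 − 0.754 + 0.152 = 0.398, so t = min(1, 0.398) = 0.398.
Check: 0.754 ⊗ 0.398 = max(0, 0.152) = 0.152 ≤ 0.152.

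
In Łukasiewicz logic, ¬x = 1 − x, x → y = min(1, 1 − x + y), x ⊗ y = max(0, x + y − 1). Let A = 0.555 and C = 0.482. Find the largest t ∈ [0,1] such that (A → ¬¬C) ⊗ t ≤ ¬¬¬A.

¬C = 1 − 0.482 = 0.518
¬¬C = 1 − 0.518 = 0.482
A → ¬¬C = min(1, 1 − 0.555 + 0.482) = min(1, 0.927) = 0.927
So the left factor is A → ¬¬C = 0.927.
¬A = 1 − 0.555 = 0.445
¬¬A = 1 − 0.445 = 0.555
¬¬¬A = 1 − 0.555 = 0.445
So the right-hand bound is ¬¬¬A = 0.445.
The residuum of the Łukasiewicz t-norm gives the supremum: min(1, 1 − 0.927 + 0.445).
1 − 0.927 + 0.445 = 0.518, so t = min(1, 0.518) = 0.518.
Check: 0.927 ⊗ 0.518 = max(0, 0.445) = 0.445 ≤ 0.445.

0.518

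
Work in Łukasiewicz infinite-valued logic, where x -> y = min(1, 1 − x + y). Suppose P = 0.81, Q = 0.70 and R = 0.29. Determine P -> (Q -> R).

0.78

Q -> R = min(1, 1 − 0.70 + 0.29) = min(1, 0.59) = 0.59
P -> (Q -> R) = min(1, 1 − 0.81 + 0.59) = min(1, 0.78) = 0.78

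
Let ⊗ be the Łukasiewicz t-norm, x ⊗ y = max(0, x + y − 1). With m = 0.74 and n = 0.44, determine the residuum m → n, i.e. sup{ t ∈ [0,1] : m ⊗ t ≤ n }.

0.70

The residuum of the Łukasiewicz t-norm gives the supremum: min(1, 1 − 0.74 + 0.44).
1 − 0.74 + 0.44 = 0.70, so t = min(1, 0.70) = 0.70.
Check: 0.74 ⊗ 0.70 = max(0, 0.44) = 0.44 ≤ 0.44.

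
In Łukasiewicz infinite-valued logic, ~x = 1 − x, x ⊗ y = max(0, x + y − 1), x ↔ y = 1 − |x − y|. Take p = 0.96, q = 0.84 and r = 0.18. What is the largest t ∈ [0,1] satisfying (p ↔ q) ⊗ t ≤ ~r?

p ↔ q = 1 − |0.96 − 0.84| = 1 − 0.12 = 0.88
So the left factor is p ↔ q = 0.88.
~r = 1 − 0.18 = 0.82
So the right-hand bound is ~r = 0.82.
The residuum of the Łukasiewicz t-norm gives the supremum: min(1, 1 − 0.88 + 0.82).
1 − 0.88 + 0.82 = 0.94, so t = min(1, 0.94) = 0.94.
Check: 0.88 ⊗ 0.94 = max(0, 0.82) = 0.82 ≤ 0.82.

0.94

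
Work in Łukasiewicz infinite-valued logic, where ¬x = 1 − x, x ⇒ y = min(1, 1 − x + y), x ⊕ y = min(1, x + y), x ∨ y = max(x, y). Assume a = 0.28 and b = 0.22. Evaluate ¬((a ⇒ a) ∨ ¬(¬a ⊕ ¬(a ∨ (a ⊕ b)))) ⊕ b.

0.22

a ⇒ a = min(1, 1 − 0.28 + 0.28) = min(1, 1.00) = 1.00
¬a = 1 − 0.28 = 0.72
a ⊕ b = min(1, 0.28 + 0.22) = min(1, 0.50) = 0.50
a ∨ (a ⊕ b) = max(0.28, 0.50) = 0.50
¬(a ∨ (a ⊕ b)) = 1 − 0.50 = 0.50
¬a ⊕ ¬(a ∨ (a ⊕ b)) = min(1, 0.72 + 0.50) = min(1, 1.22) = 1.00
¬(¬a ⊕ ¬(a ∨ (a ⊕ b))) = 1 − 1.00 = 0.00
(a ⇒ a) ∨ ¬(¬a ⊕ ¬(a ∨ (a ⊕ b))) = max(1.00, 0.00) = 1.00
¬((a ⇒ a) ∨ ¬(¬a ⊕ ¬(a ∨ (a ⊕ b)))) = 1 − 1.00 = 0.00
¬((a ⇒ a) ∨ ¬(¬a ⊕ ¬(a ∨ (a ⊕ b)))) ⊕ b = min(1, 0.00 + 0.22) = min(1, 0.22) = 0.22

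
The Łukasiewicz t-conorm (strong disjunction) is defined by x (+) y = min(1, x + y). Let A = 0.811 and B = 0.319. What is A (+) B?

A (+) B = min(1, 0.811 + 0.319) = min(1, 1.130) = 1.000
For comparison, the Gödel t-conorm max(x, y) would give 0.811.

1.000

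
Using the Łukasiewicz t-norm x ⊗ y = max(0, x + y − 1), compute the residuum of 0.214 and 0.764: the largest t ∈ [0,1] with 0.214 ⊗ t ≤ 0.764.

The residuum of the Łukasiewicz t-norm gives the supremum: min(1, 1 − 0.214 + 0.764).
1 − 0.214 + 0.764 = 1.550, so t = min(1, 1.550) = 1.000.
Check: 0.214 ⊗ 1.000 = max(0, 0.214) = 0.214 ≤ 0.764.

1.000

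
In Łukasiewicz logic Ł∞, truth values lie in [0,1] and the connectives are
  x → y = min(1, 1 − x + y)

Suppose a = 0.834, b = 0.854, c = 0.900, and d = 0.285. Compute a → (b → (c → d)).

0.697

c → d = min(1, 1 − 0.900 + 0.285) = min(1, 0.385) = 0.385
b → (c → d) = min(1, 1 − 0.854 + 0.385) = min(1, 0.531) = 0.531
a → (b → (c → d)) = min(1, 1 − 0.834 + 0.531) = min(1, 0.697) = 0.697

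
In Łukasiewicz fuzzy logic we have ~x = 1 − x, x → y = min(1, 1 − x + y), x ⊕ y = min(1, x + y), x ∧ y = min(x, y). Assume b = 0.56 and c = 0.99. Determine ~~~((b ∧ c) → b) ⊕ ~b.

b ∧ c = min(0.56, 0.99) = 0.56
(b ∧ c) → b = min(1, 1 − 0.56 + 0.56) = min(1, 1.00) = 1.00
~((b ∧ c) → b) = 1 − 1.00 = 0.00
~~((b ∧ c) → b) = 1 − 0.00 = 1.00
~~~((b ∧ c) → b) = 1 − 1.00 = 0.00
~b = 1 − 0.56 = 0.44
~~~((b ∧ c) → b) ⊕ ~b = min(1, 0.00 + 0.44) = min(1, 0.44) = 0.44

0.44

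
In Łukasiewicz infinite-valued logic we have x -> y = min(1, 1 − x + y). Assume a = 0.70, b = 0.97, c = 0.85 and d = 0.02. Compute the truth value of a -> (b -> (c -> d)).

0.50

c -> d = min(1, 1 − 0.85 + 0.02) = min(1, 0.17) = 0.17
b -> (c -> d) = min(1, 1 − 0.97 + 0.17) = min(1, 0.20) = 0.20
a -> (b -> (c -> d)) = min(1, 1 − 0.70 + 0.20) = min(1, 0.50) = 0.50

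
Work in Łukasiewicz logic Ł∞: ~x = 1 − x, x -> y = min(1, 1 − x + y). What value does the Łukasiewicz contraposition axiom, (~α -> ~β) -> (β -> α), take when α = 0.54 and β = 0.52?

~α = 1 − 0.54 = 0.46
~β = 1 − 0.52 = 0.48
~α -> ~β = min(1, 1 − 0.46 + 0.48) = min(1, 1.02) = 1.00
β -> α = min(1, 1 − 0.52 + 0.54) = min(1, 1.02) = 1.00
(~α -> ~β) -> (β -> α) = min(1, 1 − 1.00 + 1.00) = min(1, 1.00) = 1.00
(As expected: an axiom of Ł∞, always 1.)

1.00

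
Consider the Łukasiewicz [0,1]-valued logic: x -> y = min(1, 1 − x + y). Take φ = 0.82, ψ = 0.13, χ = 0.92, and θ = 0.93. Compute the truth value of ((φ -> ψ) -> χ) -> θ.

φ -> ψ = min(1, 1 − 0.82 + 0.13) = min(1, 0.31) = 0.31
(φ -> ψ) -> χ = min(1, 1 − 0.31 + 0.92) = min(1, 1.61) = 1.00
((φ -> ψ) -> χ) -> θ = min(1, 1 − 1.00 + 0.93) = min(1, 0.93) = 0.93

0.93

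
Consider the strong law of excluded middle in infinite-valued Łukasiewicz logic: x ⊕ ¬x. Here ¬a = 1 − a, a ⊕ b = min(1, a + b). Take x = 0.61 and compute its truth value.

¬x = 1 − 0.61 = 0.39
x ⊕ ¬x = min(1, 0.61 + 0.39) = min(1, 1.00) = 1.00
(As expected: always 1 in Ł∞ since a ⊕ (1−a) = 1.)

1.00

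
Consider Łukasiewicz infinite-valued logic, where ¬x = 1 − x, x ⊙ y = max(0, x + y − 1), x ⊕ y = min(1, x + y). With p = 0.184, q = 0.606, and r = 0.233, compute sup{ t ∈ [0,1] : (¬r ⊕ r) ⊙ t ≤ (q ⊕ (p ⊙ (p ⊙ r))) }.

0.606

¬r = 1 − 0.233 = 0.767
¬r ⊕ r = min(1, 0.767 + 0.233) = min(1, 1.000) = 1.000
So the left factor is ¬r ⊕ r = 1.000.
p ⊙ r = max(0, 0.184 + 0.233 − 1) = max(0, -0.583) = 0.000
p ⊙ (p ⊙ r) = max(0, 0.184 + 0.000 − 1) = max(0, -0.816) = 0.000
q ⊕ (p ⊙ (p ⊙ r)) = min(1, 0.606 + 0.000) = min(1, 0.606) = 0.606
So the right-hand bound is q ⊕ (p ⊙ (p ⊙ r)) = 0.606.
The residuum of the Łukasiewicz t-norm gives the supremum: min(1, 1 − 1.000 + 0.606).
1 − 1.000 + 0.606 = 0.606, so t = min(1, 0.606) = 0.606.
Check: 1.000 ⊙ 0.606 = max(0, 0.606) = 0.606 ≤ 0.606.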